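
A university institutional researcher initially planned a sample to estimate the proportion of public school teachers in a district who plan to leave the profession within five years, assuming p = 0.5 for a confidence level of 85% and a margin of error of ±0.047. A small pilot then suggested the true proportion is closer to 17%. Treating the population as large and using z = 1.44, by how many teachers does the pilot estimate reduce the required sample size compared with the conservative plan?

102

Conservative (p = 0.5): n = 1.44² × 0.25 / 0.047² ≈ 234.68 → 235.
Using p = 0.17: p(1−p) = 0.1411, so n = 1.44² × 0.1411 / 0.047² ≈ 132.45 → 133.
Reduction: 235 − 133 = 102.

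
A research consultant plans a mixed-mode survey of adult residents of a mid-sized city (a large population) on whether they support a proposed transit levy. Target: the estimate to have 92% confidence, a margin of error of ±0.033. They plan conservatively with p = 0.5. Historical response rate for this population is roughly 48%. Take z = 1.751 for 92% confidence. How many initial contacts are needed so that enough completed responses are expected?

1467

Completed interviews needed: n₀ = 1.751² × 0.2500 / 0.033² ≈ 703.86 → 704.
At a 48% response rate, contacts needed = 704 / 0.48 ≈ 1466.67 → 1467.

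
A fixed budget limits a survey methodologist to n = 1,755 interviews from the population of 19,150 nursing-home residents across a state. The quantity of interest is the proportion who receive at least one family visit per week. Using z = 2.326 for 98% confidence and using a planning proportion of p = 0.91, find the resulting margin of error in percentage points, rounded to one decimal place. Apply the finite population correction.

1.5

Finite-population factor: (N−n)/(N−1) = (19150−1755)/(19150−1) = 0.9084.
SE(p̂) = √[p(1−p)/n · (N−n)/(N−1)] = √[0.0819/1755 × 0.9084] = 0.00651.
E = z × SE = 2.326 × 0.00651 = 0.01514 ≈ 1.5 percentage points.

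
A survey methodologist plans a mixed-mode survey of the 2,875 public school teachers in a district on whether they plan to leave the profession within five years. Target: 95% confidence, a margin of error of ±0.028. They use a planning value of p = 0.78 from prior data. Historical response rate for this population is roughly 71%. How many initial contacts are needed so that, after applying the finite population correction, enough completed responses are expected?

For 95% confidence, z = 1.96.
Completed interviews needed (unadjusted): n₀ = 1.96² × 0.1716 / 0.028² ≈ 840.84 → 841.
FPC for N = 2,875: n = 841 / (1 + 840/2875) = 841 / 1.2922 ≈ 650.84 → 651.
At a 71% response rate, contacts needed = 651 / 0.71 ≈ 916.90 → 917.

917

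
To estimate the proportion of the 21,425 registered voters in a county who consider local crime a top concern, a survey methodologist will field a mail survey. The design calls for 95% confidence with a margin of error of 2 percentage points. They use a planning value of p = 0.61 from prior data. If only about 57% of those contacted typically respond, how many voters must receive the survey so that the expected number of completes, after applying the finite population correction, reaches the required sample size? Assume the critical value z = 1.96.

Completed interviews needed (unadjusted): n₀ = 1.96² × 0.2379 / 0.020² ≈ 2284.79 → 2285.
FPC for N = 21,425: n = 2285 / (1 + 2284/21425) = 2285 / 1.1066 ≈ 2064.88 → 2065.
At a 57% response rate, contacts needed = 2065 / 0.57 ≈ 3622.81 → 3623.

3623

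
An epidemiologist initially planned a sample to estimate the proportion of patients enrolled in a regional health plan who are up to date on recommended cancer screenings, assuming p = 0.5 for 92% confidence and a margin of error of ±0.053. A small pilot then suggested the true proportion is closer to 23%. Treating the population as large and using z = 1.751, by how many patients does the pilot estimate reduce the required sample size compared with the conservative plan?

79

Conservative (p = 0.5): n = 1.751² × 0.25 / 0.053² ≈ 272.87 → 273.
Using p = 0.23: p(1−p) = 0.1771, so n = 1.751² × 0.1771 / 0.053² ≈ 193.30 → 194.
Reduction: 273 − 194 = 79.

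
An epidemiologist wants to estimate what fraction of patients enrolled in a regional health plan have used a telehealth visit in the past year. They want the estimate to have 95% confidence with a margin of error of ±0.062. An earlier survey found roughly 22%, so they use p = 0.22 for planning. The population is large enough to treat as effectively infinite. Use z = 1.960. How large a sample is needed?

With p = 0.22, p(1−p) = 0.1716.
n = z²·p(1−p)/E² = 1.960² × 0.1716 / 0.062² = 3.8416 × 0.1716 / 0.003844 ≈ 171.49.
Rounding up gives n = 172.

172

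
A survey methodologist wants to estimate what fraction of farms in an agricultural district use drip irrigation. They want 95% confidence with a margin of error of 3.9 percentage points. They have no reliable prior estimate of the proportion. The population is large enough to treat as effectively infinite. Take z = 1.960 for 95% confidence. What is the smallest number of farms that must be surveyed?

632

With no prior estimate, use p = 0.5, giving p(1−p) = 0.25.
n = z²·p(1−p)/E² = 1.960² × 0.2500 / 0.039² = 3.8416 × 0.2500 / 0.001521 ≈ 631.43.
Rounding up gives n = 632.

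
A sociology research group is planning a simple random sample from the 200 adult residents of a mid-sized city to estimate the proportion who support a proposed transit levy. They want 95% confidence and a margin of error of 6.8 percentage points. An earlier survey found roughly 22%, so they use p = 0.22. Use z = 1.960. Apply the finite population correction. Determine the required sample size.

Unadjusted: n₀ = 1.960² × 0.22 × 0.78 / 0.068² ≈ 142.56, so n₀ = 143.
Finite population correction with N = 200: n = n₀ / (1 + (n₀−1)/N) = 143 / (1 + 142/200) = 143 / 1.7100 ≈ 83.63.
Rounding up, n = 84.

84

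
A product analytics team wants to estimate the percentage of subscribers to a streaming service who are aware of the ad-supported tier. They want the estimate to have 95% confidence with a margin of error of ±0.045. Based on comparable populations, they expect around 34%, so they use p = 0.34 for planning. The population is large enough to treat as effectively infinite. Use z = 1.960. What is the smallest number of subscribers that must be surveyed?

With p = 0.34, p(1−p) = 0.2244.
n = z²·p(1−p)/E² = 1.960² × 0.2244 / 0.045² = 3.8416 × 0.2244 / 0.002025 ≈ 425.71.
Rounding up gives n = 426.

426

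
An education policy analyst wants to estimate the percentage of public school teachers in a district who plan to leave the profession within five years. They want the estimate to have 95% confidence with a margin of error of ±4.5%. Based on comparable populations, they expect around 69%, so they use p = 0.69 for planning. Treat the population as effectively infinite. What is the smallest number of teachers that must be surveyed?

For 95% confidence, z = 1.960.
With p = 0.69, p(1−p) = 0.2139.
n = z²·p(1−p)/E² = 1.960² × 0.2139 / 0.045² = 3.8416 × 0.2139 / 0.002025 ≈ 405.79.
Rounding up gives n = 406.

406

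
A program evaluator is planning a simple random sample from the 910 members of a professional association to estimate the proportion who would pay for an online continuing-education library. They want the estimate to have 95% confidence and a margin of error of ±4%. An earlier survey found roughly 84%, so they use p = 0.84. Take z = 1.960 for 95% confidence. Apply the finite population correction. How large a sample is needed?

239

Unadjusted: n₀ = 1.960² × 0.84 × 0.16 / 0.040² ≈ 322.69, so n₀ = 323.
Finite population correction with N = 910: n = n₀ / (1 + (n₀−1)/N) = 323 / (1 + 322/910) = 323 / 1.3538 ≈ 238.58.
Rounding up, n = 239.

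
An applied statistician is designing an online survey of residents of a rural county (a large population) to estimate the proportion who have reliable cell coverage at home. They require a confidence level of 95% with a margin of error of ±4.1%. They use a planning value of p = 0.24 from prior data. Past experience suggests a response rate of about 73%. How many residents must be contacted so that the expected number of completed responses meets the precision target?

For 95% confidence, z = 1.960.
Completed interviews needed: n₀ = 1.960² × 0.1824 / 0.041² ≈ 416.84 → 417.
At a 73% response rate, contacts needed = 417 / 0.73 ≈ 571.23 → 572.

572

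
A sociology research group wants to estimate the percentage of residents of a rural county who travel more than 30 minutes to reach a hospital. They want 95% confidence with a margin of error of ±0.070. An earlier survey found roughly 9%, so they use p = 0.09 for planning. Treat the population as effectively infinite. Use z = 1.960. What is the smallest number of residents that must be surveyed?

With p = 0.09, p(1−p) = 0.0819.
n = z²·p(1−p)/E² = 1.960² × 0.0819 / 0.070² = 3.8416 × 0.0819 / 0.004900 ≈ 64.21.
Rounding up gives n = 65.

65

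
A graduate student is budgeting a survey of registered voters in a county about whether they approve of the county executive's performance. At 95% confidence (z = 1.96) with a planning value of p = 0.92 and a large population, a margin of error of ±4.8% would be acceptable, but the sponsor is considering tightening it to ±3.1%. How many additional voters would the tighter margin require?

At ±4.8%: n = 1.96² × 0.0736 / 0.048² ≈ 122.72 → 123.
At ±3.1%: n = 1.96² × 0.0736 / 0.031² ≈ 294.22 → 295.
Additional respondents: 295 − 123 = 172.

172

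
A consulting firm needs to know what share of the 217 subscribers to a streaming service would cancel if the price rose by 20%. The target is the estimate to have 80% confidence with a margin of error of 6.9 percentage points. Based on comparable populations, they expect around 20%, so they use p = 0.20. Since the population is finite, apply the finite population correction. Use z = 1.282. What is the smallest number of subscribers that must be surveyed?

45

Unadjusted: n₀ = 1.282² × 0.20 × 0.80 / 0.069² ≈ 55.23, so n₀ = 56.
Finite population correction with N = 217: n = n₀ / (1 + (n₀−1)/N) = 56 / (1 + 55/217) = 56 / 1.2535 ≈ 44.68.
Rounding up, n = 45.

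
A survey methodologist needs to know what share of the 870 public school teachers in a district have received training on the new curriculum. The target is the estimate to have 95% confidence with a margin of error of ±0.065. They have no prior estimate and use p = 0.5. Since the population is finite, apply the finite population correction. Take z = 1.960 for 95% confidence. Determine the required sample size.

181

Unadjusted: n₀ = 1.960² × 0.50 × 0.50 / 0.065² ≈ 227.31, so n₀ = 228.
Finite population correction with N = 870: n = n₀ / (1 + (n₀−1)/N) = 228 / (1 + 227/870) = 228 / 1.2609 ≈ 180.82.
Rounding up, n = 181.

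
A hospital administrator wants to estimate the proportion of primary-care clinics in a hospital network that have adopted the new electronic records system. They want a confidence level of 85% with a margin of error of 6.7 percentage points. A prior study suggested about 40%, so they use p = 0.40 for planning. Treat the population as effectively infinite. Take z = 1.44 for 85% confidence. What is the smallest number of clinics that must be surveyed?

With p = 0.40, p(1−p) = 0.2400.
n = z²·p(1−p)/E² = 1.44² × 0.2400 / 0.067² = 2.0736 × 0.2400 / 0.004489 ≈ 110.86.
Rounding up gives n = 111.

111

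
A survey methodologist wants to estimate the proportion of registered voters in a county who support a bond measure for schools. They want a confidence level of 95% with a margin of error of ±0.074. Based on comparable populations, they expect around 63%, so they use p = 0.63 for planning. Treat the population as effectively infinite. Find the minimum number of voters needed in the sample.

164

For 95% confidence, z = 1.960.
With p = 0.63, p(1−p) = 0.2331.
n = z²·p(1−p)/E² = 1.960² × 0.2331 / 0.074² = 3.8416 × 0.2331 / 0.005476 ≈ 163.53.
Rounding up gives n = 164.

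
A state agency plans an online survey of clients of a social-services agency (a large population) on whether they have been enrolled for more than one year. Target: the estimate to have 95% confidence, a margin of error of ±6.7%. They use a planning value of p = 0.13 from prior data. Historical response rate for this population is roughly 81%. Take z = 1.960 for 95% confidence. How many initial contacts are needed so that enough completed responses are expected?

120

Completed interviews needed: n₀ = 1.960² × 0.1131 / 0.067² ≈ 96.79 → 97.
At an 81% response rate, contacts needed = 97 / 0.81 ≈ 119.75 → 120.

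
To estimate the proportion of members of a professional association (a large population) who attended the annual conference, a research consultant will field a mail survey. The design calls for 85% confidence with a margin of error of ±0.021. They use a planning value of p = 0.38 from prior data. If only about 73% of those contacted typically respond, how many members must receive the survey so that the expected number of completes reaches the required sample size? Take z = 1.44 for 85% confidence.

Completed interviews needed: n₀ = 1.44² × 0.2356 / 0.021² ≈ 1107.80 → 1108.
At a 73% response rate, contacts needed = 1108 / 0.73 ≈ 1517.81 → 1518.

1518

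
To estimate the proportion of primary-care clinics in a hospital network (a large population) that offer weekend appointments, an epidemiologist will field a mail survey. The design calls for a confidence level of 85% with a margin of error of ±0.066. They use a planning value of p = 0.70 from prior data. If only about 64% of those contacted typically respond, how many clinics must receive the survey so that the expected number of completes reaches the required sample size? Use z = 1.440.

157

Completed interviews needed: n₀ = 1.440² × 0.2100 / 0.066² ≈ 99.97 → 100.
At a 64% response rate, contacts needed = 100 / 0.64 ≈ 156.25 → 157.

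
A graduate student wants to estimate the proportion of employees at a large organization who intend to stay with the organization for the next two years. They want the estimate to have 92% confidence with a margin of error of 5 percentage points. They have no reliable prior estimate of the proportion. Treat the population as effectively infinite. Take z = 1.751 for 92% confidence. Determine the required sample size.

307

With no prior estimate, use p = 0.5, giving p(1−p) = 0.25.
n = z²·p(1−p)/E² = 1.751² × 0.2500 / 0.050² = 3.0660 × 0.2500 / 0.002500 ≈ 306.60.
Rounding up gives n = 307.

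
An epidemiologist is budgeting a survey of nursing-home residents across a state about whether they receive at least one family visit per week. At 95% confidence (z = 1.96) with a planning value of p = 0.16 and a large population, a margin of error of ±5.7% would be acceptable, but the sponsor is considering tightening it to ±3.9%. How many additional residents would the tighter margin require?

181

At ±5.7%: n = 1.96² × 0.1344 / 0.057² ≈ 158.91 → 159.
At ±3.9%: n = 1.96² × 0.1344 / 0.039² ≈ 339.45 → 340.
Additional respondents: 340 − 159 = 181.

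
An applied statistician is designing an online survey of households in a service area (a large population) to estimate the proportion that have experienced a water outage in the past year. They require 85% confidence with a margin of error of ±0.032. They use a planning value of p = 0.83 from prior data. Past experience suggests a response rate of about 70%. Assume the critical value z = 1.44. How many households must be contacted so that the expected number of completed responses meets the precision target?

Completed interviews needed: n₀ = 1.44² × 0.1411 / 0.032² ≈ 285.73 → 286.
At a 70% response rate, contacts needed = 286 / 0.70 ≈ 408.57 → 409.

409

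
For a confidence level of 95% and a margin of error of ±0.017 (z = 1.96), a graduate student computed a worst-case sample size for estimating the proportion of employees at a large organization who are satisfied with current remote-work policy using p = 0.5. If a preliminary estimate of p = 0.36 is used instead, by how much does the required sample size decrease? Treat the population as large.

261

Conservative (p = 0.5): n = 1.96² × 0.25 / 0.017² ≈ 3323.18 → 3324.
Using p = 0.36: p(1−p) = 0.2304, so n = 1.96² × 0.2304 / 0.017² ≈ 3062.65 → 3063.
Reduction: 3324 − 3063 = 261.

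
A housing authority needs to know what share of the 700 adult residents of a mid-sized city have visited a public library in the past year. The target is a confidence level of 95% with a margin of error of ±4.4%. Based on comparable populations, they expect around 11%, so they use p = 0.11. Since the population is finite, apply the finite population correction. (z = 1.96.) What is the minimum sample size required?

153

Unadjusted: n₀ = 1.96² × 0.11 × 0.89 / 0.044² ≈ 194.26, so n₀ = 195.
Finite population correction with N = 700: n = n₀ / (1 + (n₀−1)/N) = 195 / (1 + 194/700) = 195 / 1.2771 ≈ 152.68.
Rounding up, n = 153.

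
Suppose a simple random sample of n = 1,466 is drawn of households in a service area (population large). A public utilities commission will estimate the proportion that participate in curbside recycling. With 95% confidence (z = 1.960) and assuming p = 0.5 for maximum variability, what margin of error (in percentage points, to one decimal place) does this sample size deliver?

2.6

SE(p̂) = √[p(1−p)/n] = √[0.2500/1466] = 0.01306.
E = z × SE = 1.960 × 0.01306 = 0.02560, or 2.6 percentage points.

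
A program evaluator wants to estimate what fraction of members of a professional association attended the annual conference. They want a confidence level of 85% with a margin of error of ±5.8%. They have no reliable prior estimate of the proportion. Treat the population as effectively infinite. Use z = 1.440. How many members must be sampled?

155

With no prior estimate, use p = 0.5, giving p(1−p) = 0.25.
n = z²·p(1−p)/E² = 1.440² × 0.2500 / 0.058² = 2.0736 × 0.2500 / 0.003364 ≈ 154.10.
Rounding up gives n = 155.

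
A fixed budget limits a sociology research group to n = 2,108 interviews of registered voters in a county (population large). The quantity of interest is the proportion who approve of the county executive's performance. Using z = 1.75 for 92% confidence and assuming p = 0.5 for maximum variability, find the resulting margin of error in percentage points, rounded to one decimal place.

1.9

SE(p̂) = √[p(1−p)/n] = √[0.2500/2108] = 0.01089.
E = z × SE = 1.75 × 0.01089 = 0.01906, or 1.9 percentage points.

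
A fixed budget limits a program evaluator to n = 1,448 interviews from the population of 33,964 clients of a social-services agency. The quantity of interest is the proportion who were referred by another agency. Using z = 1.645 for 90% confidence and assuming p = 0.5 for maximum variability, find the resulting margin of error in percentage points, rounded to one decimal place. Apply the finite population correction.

2.1

Finite-population factor: (N−n)/(N−1) = (33964−1448)/(33964−1) = 0.9574.
SE(p̂) = √[p(1−p)/n · (N−n)/(N−1)] = √[0.2500/1448 × 0.9574] = 0.01286.
E = z × SE = 1.645 × 0.01286 = 0.02115 ≈ 2.1 percentage points.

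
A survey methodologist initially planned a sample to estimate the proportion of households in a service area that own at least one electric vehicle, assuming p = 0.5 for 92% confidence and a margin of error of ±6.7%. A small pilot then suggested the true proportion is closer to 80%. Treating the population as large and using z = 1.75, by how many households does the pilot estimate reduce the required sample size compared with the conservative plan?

Conservative (p = 0.5): n = 1.75² × 0.25 / 0.067² ≈ 170.56 → 171.
Using p = 0.80: p(1−p) = 0.1600, so n = 1.75² × 0.1600 / 0.067² ≈ 109.16 → 110.
Reduction: 171 − 110 = 61.

61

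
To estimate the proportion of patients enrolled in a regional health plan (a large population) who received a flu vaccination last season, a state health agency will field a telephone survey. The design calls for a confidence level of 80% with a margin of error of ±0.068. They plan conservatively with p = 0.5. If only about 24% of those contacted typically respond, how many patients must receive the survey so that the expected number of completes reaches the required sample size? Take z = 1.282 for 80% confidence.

Completed interviews needed: n₀ = 1.282² × 0.2500 / 0.068² ≈ 88.86 → 89.
At a 24% response rate, contacts needed = 89 / 0.24 ≈ 370.83 → 371.

371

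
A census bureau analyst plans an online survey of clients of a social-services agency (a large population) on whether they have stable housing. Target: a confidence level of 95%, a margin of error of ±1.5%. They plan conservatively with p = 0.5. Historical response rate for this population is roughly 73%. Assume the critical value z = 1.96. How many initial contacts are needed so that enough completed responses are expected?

Completed interviews needed: n₀ = 1.96² × 0.2500 / 0.015² ≈ 4268.44 → 4269.
At a 73% response rate, contacts needed = 4269 / 0.73 ≈ 5847.95 → 5848.

5848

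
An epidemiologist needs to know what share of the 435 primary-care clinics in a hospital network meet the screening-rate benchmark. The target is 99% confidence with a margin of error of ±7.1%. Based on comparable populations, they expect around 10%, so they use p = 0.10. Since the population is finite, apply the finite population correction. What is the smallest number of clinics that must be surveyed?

For 99% confidence, z = 2.58.
Unadjusted: n₀ = 2.58² × 0.10 × 0.90 / 0.071² ≈ 118.84, so n₀ = 119.
Finite population correction with N = 435: n = n₀ / (1 + (n₀−1)/N) = 119 / (1 + 118/435) = 119 / 1.2713 ≈ 93.61.
Rounding up, n = 94.

94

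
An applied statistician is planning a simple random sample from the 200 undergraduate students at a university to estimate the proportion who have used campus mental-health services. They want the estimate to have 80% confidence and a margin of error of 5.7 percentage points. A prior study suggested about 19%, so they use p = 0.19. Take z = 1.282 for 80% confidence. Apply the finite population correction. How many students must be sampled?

57

Unadjusted: n₀ = 1.282² × 0.19 × 0.81 / 0.057² ≈ 77.85, so n₀ = 78.
Finite population correction with N = 200: n = n₀ / (1 + (n₀−1)/N) = 78 / (1 + 77/200) = 78 / 1.3850 ≈ 56.32.
Rounding up, n = 57.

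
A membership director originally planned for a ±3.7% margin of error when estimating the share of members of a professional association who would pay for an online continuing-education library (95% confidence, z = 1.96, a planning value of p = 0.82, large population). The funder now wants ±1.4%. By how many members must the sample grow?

At ±3.7%: n = 1.96² × 0.1476 / 0.037² ≈ 414.19 → 415.
At ±1.4%: n = 1.96² × 0.1476 / 0.014² ≈ 2892.96 → 2893.
Additional respondents: 2893 − 415 = 2478.

2478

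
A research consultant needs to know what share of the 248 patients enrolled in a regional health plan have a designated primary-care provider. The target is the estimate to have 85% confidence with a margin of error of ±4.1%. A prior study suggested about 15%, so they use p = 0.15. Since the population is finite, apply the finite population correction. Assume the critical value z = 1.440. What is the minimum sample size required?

Unadjusted: n₀ = 1.440² × 0.15 × 0.85 / 0.041² ≈ 157.28, so n₀ = 158.
Finite population correction with N = 248: n = n₀ / (1 + (n₀−1)/N) = 158 / (1 + 157/248) = 158 / 1.6331 ≈ 96.75.
Rounding up, n = 97.

97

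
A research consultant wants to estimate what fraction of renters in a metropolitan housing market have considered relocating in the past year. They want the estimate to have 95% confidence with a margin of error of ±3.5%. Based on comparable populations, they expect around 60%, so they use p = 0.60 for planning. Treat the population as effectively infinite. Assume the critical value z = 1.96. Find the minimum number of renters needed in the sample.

With p = 0.60, p(1−p) = 0.2400.
n = z²·p(1−p)/E² = 1.96² × 0.2400 / 0.035² = 3.8416 × 0.2400 / 0.001225 ≈ 752.64.
Rounding up gives n = 753.

753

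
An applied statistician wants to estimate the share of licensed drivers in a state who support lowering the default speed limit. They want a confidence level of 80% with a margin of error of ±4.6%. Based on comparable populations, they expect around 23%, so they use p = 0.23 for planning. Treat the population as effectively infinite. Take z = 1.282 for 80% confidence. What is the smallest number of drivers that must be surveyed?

138

With p = 0.23, p(1−p) = 0.1771.
n = z²·p(1−p)/E² = 1.282² × 0.1771 / 0.046² = 1.6435 × 0.1771 / 0.002116 ≈ 137.56.
Rounding up gives n = 138.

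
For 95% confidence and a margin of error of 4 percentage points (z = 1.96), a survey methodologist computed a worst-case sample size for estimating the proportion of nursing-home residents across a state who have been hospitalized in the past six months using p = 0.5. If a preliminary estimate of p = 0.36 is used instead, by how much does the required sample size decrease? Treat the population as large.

Conservative (p = 0.5): n = 1.96² × 0.25 / 0.040² ≈ 600.25 → 601.
Using p = 0.36: p(1−p) = 0.2304, so n = 1.96² × 0.2304 / 0.040² ≈ 553.19 → 554.
Reduction: 601 − 554 = 47.

47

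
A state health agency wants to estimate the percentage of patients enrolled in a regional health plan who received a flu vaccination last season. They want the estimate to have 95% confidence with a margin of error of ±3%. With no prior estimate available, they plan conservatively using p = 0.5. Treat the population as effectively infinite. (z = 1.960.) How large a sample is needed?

1068

With p = 0.5, p(1−p) = 0.25.
n = z²·p(1−p)/E² = 1.960² × 0.2500 / 0.030² = 3.8416 × 0.2500 / 0.000900 ≈ 1067.11.
Rounding up gives n = 1068.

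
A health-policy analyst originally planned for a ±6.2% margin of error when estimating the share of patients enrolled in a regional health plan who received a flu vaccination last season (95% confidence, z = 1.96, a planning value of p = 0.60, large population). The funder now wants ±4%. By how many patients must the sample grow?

337

At ±6.2%: n = 1.96² × 0.2400 / 0.062² ≈ 239.85 → 240.
At ±4%: n = 1.96² × 0.2400 / 0.040² ≈ 576.24 → 577.
Additional respondents: 577 − 240 = 337.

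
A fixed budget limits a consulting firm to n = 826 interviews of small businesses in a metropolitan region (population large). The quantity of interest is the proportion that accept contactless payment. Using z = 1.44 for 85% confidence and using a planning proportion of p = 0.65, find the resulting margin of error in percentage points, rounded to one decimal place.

SE(p̂) = √[p(1−p)/n] = √[0.2275/826] = 0.01660.
E = z × SE = 1.44 × 0.01660 = 0.02390, or 2.4 percentage points.

2.4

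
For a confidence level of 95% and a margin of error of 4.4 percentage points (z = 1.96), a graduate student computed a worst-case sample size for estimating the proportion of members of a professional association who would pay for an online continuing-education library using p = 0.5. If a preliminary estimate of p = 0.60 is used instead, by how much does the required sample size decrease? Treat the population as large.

20

Conservative (p = 0.5): n = 1.96² × 0.25 / 0.044² ≈ 496.07 → 497.
Using p = 0.60: p(1−p) = 0.2400, so n = 1.96² × 0.2400 / 0.044² ≈ 476.23 → 477.
Reduction: 497 − 477 = 20.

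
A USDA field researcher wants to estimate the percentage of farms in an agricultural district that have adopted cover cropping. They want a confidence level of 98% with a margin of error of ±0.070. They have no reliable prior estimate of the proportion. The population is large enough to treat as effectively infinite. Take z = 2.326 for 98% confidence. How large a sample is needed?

277

With no prior estimate, use p = 0.5, giving p(1−p) = 0.25.
n = z²·p(1−p)/E² = 2.326² × 0.2500 / 0.070² = 5.4103 × 0.2500 / 0.004900 ≈ 276.03.
Rounding up gives n = 277.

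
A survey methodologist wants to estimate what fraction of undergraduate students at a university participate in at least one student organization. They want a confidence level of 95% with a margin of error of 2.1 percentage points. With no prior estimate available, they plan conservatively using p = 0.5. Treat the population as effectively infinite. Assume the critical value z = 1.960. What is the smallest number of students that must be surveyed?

With p = 0.5, p(1−p) = 0.25.
n = z²·p(1−p)/E² = 1.960² × 0.2500 / 0.021² = 3.8416 × 0.2500 / 0.000441 ≈ 2177.78.
Rounding up gives n = 2178.

2178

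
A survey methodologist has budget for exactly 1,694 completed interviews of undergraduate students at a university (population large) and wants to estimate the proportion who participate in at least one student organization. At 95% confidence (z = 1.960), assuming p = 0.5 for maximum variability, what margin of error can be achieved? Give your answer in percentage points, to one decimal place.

2.4

SE(p̂) = √[p(1−p)/n] = √[0.2500/1694] = 0.01215.
E = z × SE = 1.960 × 0.01215 = 0.02381, or 2.4 percentage points.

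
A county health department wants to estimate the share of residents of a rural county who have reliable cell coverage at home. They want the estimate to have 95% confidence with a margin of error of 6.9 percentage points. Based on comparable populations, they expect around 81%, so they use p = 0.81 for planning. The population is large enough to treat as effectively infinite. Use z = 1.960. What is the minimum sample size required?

With p = 0.81, p(1−p) = 0.1539.
n = z²·p(1−p)/E² = 1.960² × 0.1539 / 0.069² = 3.8416 × 0.1539 / 0.004761 ≈ 124.18.
Rounding up gives n = 125.

125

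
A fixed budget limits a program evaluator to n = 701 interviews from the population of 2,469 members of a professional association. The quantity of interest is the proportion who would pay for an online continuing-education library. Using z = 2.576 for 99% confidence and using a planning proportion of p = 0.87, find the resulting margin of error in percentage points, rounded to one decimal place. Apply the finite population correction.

2.8

Finite-population factor: (N−n)/(N−1) = (2469−701)/(2469−1) = 0.7164.
SE(p̂) = √[p(1−p)/n · (N−n)/(N−1)] = √[0.1131/701 × 0.7164] = 0.01075.
E = z × SE = 2.576 × 0.01075 = 0.02769 ≈ 2.8 percentage points.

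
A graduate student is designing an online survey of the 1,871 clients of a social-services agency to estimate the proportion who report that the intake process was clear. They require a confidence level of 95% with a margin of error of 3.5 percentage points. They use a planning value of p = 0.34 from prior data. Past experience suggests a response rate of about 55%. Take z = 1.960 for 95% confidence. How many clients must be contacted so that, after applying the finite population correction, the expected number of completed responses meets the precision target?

Completed interviews needed (unadjusted): n₀ = 1.960² × 0.2244 / 0.035² ≈ 703.72 → 704.
FPC for N = 1,871: n = 704 / (1 + 703/1871) = 704 / 1.3757 ≈ 511.73 → 512.
At a 55% response rate, contacts needed = 512 / 0.55 ≈ 930.91 → 931.

931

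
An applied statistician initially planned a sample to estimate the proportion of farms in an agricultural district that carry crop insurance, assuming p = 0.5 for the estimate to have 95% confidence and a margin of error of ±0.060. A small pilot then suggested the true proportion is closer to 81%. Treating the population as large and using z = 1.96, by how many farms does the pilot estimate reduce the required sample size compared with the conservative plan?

Conservative (p = 0.5): n = 1.96² × 0.25 / 0.060² ≈ 266.78 → 267.
Using p = 0.81: p(1−p) = 0.1539, so n = 1.96² × 0.1539 / 0.060² ≈ 164.23 → 165.
Reduction: 267 − 165 = 102.

102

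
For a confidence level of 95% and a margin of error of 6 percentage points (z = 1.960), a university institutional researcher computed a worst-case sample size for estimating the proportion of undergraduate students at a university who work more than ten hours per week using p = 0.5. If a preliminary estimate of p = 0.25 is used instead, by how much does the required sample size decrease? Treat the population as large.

66

Conservative (p = 0.5): n = 1.960² × 0.25 / 0.060² ≈ 266.78 → 267.
Using p = 0.25: p(1−p) = 0.1875, so n = 1.960² × 0.1875 / 0.060² ≈ 200.08 → 201.
Reduction: 267 − 201 = 66.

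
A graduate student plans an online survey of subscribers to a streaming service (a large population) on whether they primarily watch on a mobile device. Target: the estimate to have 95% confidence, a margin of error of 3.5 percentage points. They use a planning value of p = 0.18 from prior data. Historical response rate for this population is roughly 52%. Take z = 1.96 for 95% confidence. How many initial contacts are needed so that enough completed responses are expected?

Completed interviews needed: n₀ = 1.96² × 0.1476 / 0.035² ≈ 462.87 → 463.
At a 52% response rate, contacts needed = 463 / 0.52 ≈ 890.38 → 891.

891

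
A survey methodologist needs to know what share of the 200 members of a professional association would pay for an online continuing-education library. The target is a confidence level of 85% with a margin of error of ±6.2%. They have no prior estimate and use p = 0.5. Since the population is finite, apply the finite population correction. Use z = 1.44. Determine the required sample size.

Unadjusted: n₀ = 1.44² × 0.50 × 0.50 / 0.062² ≈ 134.86, so n₀ = 135.
Finite population correction with N = 200: n = n₀ / (1 + (n₀−1)/N) = 135 / (1 + 134/200) = 135 / 1.6700 ≈ 80.84.
Rounding up, n = 81.

81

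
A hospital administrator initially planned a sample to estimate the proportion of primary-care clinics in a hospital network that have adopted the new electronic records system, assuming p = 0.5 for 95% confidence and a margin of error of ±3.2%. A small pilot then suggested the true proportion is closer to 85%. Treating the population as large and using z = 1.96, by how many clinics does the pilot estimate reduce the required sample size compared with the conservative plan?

Conservative (p = 0.5): n = 1.96² × 0.25 / 0.032² ≈ 937.89 → 938.
Using p = 0.85: p(1−p) = 0.1275, so n = 1.96² × 0.1275 / 0.032² ≈ 478.32 → 479.
Reduction: 938 − 479 = 459.

459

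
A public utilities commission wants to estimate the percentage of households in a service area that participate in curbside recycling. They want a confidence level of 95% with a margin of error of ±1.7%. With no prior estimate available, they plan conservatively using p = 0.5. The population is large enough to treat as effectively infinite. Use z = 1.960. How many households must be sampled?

3324

With p = 0.5, p(1−p) = 0.25.
n = z²·p(1−p)/E² = 1.960² × 0.2500 / 0.017² = 3.8416 × 0.2500 / 0.000289 ≈ 3323.18.
Rounding up gives n = 3324.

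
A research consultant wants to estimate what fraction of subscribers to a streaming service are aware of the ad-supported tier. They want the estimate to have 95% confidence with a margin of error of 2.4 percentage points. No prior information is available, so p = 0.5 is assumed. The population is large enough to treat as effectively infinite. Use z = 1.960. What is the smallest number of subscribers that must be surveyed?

1668

With p = 0.5, p(1−p) = 0.25.
n = z²·p(1−p)/E² = 1.960² × 0.2500 / 0.024² = 3.8416 × 0.2500 / 0.000576 ≈ 1667.36.
Rounding up gives n = 1668.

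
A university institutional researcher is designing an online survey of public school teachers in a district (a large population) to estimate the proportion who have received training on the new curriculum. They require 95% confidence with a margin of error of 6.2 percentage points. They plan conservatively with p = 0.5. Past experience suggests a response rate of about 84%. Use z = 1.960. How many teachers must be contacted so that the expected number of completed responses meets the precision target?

298

Completed interviews needed: n₀ = 1.960² × 0.2500 / 0.062² ≈ 249.84 → 250.
At an 84% response rate, contacts needed = 250 / 0.84 ≈ 297.62 → 298.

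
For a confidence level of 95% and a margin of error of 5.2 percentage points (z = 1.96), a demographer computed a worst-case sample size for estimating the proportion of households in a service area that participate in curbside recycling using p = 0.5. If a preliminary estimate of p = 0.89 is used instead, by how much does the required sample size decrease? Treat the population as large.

Conservative (p = 0.5): n = 1.96² × 0.25 / 0.052² ≈ 355.18 → 356.
Using p = 0.89: p(1−p) = 0.0979, so n = 1.96² × 0.0979 / 0.052² ≈ 139.09 → 140.
Reduction: 356 − 140 = 216.

216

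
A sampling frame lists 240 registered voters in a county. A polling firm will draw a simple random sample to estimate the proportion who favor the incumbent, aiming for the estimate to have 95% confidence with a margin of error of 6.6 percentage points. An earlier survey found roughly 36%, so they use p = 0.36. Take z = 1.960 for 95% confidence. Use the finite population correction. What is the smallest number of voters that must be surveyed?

111

Unadjusted: n₀ = 1.960² × 0.36 × 0.64 / 0.066² ≈ 203.19, so n₀ = 204.
Finite population correction with N = 240: n = n₀ / (1 + (n₀−1)/N) = 204 / (1 + 203/240) = 204 / 1.8458 ≈ 110.52.
Rounding up, n = 111.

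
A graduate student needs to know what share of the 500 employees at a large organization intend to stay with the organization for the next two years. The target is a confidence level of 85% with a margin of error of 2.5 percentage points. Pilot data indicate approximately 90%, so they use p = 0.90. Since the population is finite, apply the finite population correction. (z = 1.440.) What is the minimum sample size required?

Unadjusted: n₀ = 1.440² × 0.90 × 0.10 / 0.025² ≈ 298.60, so n₀ = 299.
Finite population correction with N = 500: n = n₀ / (1 + (n₀−1)/N) = 299 / (1 + 298/500) = 299 / 1.5960 ≈ 187.34.
Rounding up, n = 188.

188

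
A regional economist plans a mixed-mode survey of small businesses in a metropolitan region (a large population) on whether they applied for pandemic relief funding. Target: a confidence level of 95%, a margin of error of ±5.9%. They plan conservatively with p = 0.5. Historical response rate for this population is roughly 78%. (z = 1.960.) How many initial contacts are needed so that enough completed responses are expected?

354

Completed interviews needed: n₀ = 1.960² × 0.2500 / 0.059² ≈ 275.90 → 276.
At a 78% response rate, contacts needed = 276 / 0.78 ≈ 353.85 → 354.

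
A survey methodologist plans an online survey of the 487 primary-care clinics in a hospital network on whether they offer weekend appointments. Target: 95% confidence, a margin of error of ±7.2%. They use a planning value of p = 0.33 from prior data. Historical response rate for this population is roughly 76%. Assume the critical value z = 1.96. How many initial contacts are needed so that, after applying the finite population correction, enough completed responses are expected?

162

Completed interviews needed (unadjusted): n₀ = 1.96² × 0.2211 / 0.072² ≈ 163.85 → 164.
FPC for N = 487: n = 164 / (1 + 163/487) = 164 / 1.3347 ≈ 122.87 → 123.
At a 76% response rate, contacts needed = 123 / 0.76 ≈ 161.84 → 162.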